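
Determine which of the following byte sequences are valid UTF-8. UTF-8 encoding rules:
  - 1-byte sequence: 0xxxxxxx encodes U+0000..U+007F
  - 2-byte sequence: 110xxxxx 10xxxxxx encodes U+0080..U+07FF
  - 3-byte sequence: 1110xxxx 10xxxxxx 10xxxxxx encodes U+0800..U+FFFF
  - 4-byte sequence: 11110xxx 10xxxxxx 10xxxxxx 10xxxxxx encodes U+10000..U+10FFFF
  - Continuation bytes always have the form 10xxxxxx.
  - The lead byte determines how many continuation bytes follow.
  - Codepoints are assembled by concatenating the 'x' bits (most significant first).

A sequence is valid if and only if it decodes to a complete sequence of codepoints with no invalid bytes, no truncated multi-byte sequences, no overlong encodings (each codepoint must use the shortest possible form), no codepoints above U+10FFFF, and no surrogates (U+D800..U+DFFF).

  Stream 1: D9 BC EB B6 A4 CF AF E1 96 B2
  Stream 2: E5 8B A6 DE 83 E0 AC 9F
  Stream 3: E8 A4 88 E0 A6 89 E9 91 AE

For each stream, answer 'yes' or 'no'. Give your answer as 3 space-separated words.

Stream 1: decodes cleanly. VALID
Stream 2: decodes cleanly. VALID
Stream 3: decodes cleanly. VALID

Answer: yes yes yes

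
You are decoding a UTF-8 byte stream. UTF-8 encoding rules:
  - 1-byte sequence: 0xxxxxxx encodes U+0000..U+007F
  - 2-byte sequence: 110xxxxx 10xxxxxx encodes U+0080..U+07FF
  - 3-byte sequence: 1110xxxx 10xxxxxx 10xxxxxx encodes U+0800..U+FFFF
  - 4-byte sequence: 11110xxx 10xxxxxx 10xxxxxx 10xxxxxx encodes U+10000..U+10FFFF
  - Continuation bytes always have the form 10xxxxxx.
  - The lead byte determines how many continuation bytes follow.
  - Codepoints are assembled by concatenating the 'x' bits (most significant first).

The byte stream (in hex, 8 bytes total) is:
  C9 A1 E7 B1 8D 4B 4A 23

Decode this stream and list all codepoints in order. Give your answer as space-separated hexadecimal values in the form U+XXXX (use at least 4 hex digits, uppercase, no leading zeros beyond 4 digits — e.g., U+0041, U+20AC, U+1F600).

Byte[0]=C9: 2-byte lead, need 1 cont bytes. acc=0x9
Byte[1]=A1: continuation. acc=(acc<<6)|0x21=0x261
Completed: cp=U+0261 (starts at byte 0)
Byte[2]=E7: 3-byte lead, need 2 cont bytes. acc=0x7
Byte[3]=B1: continuation. acc=(acc<<6)|0x31=0x1F1
Byte[4]=8D: continuation. acc=(acc<<6)|0x0D=0x7C4D
Completed: cp=U+7C4D (starts at byte 2)
Byte[5]=4B: 1-byte ASCII. cp=U+004B
Byte[6]=4A: 1-byte ASCII. cp=U+004A
Byte[7]=23: 1-byte ASCII. cp=U+0023

Answer: U+0261 U+7C4D U+004B U+004A U+0023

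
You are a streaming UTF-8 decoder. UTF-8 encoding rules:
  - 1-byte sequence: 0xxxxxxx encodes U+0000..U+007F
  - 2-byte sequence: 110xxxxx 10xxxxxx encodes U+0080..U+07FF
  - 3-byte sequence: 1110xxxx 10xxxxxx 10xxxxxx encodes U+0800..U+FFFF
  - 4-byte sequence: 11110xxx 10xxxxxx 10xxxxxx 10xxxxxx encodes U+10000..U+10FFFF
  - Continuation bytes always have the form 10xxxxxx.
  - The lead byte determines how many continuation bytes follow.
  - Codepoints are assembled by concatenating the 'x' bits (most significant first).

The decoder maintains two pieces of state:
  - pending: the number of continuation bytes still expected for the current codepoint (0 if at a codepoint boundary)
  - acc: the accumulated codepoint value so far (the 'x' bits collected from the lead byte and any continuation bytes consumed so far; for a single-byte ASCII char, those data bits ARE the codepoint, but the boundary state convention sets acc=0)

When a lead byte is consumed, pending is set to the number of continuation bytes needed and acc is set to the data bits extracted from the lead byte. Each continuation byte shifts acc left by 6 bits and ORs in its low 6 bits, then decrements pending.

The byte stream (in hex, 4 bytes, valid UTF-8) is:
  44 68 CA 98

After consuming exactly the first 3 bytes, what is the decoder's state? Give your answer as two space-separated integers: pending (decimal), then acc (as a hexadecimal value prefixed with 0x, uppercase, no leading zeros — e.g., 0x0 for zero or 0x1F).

Byte[0]=44: 1-byte. pending=0, acc=0x0
Byte[1]=68: 1-byte. pending=0, acc=0x0
Byte[2]=CA: 2-byte lead. pending=1, acc=0xA

Answer: 1 0xA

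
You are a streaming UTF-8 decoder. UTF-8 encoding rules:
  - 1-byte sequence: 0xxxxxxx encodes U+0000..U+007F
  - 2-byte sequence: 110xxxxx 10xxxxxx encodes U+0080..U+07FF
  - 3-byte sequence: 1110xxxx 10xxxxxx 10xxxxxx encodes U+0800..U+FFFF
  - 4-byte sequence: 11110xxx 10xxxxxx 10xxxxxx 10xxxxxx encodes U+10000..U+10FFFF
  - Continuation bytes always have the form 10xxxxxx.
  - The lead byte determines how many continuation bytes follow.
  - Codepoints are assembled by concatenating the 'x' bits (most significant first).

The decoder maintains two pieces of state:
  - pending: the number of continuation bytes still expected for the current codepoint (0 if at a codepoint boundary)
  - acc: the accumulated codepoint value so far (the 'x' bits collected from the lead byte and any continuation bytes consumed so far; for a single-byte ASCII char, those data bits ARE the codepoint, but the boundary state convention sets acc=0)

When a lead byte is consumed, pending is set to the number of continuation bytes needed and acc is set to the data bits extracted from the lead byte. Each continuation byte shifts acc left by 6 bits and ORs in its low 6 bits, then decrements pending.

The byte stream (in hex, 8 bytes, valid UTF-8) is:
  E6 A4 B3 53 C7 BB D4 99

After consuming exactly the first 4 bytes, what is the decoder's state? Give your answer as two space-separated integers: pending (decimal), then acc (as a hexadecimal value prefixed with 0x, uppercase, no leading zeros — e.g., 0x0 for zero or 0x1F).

Answer: 0 0x0

Derivation:
Byte[0]=E6: 3-byte lead. pending=2, acc=0x6
Byte[1]=A4: continuation. acc=(acc<<6)|0x24=0x1A4, pending=1
Byte[2]=B3: continuation. acc=(acc<<6)|0x33=0x6933, pending=0
Byte[3]=53: 1-byte. pending=0, acc=0x0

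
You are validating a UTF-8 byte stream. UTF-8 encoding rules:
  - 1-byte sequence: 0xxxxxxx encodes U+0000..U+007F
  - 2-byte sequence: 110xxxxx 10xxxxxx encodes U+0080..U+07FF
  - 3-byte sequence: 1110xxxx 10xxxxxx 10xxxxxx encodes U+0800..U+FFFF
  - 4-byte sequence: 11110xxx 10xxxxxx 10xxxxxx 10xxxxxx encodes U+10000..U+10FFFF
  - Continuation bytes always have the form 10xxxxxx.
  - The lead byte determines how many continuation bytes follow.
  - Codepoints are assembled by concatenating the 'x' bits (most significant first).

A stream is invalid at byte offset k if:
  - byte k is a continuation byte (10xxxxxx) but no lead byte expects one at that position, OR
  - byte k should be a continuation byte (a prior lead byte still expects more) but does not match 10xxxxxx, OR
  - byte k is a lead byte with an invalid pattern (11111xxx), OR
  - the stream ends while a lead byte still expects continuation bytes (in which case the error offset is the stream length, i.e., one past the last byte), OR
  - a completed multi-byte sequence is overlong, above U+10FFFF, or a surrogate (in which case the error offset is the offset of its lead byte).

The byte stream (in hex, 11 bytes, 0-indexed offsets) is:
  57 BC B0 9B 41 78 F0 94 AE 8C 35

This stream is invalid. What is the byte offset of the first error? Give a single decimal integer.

Answer: 1

Derivation:
Byte[0]=57: 1-byte ASCII. cp=U+0057
Byte[1]=BC: INVALID lead byte (not 0xxx/110x/1110/11110)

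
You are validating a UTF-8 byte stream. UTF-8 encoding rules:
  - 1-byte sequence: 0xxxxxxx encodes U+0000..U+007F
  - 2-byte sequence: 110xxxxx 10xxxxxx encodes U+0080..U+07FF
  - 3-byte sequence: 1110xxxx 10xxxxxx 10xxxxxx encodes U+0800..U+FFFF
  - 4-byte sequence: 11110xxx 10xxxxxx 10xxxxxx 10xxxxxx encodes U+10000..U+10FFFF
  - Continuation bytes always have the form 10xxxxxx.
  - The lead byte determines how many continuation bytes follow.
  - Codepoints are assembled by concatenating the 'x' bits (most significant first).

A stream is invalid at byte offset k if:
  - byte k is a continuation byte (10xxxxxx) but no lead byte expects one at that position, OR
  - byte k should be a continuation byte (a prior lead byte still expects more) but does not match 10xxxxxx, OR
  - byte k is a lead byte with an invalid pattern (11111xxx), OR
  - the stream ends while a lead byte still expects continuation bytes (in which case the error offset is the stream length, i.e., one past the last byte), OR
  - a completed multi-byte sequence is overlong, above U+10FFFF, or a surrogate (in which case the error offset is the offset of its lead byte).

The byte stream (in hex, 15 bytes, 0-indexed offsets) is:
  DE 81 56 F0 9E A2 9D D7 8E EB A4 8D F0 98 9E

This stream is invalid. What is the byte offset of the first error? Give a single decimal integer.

Answer: 15

Derivation:
Byte[0]=DE: 2-byte lead, need 1 cont bytes. acc=0x1E
Byte[1]=81: continuation. acc=(acc<<6)|0x01=0x781
Completed: cp=U+0781 (starts at byte 0)
Byte[2]=56: 1-byte ASCII. cp=U+0056
Byte[3]=F0: 4-byte lead, need 3 cont bytes. acc=0x0
Byte[4]=9E: continuation. acc=(acc<<6)|0x1E=0x1E
Byte[5]=A2: continuation. acc=(acc<<6)|0x22=0x7A2
Byte[6]=9D: continuation. acc=(acc<<6)|0x1D=0x1E89D
Completed: cp=U+1E89D (starts at byte 3)
Byte[7]=D7: 2-byte lead, need 1 cont bytes. acc=0x17
Byte[8]=8E: continuation. acc=(acc<<6)|0x0E=0x5CE
Completed: cp=U+05CE (starts at byte 7)
Byte[9]=EB: 3-byte lead, need 2 cont bytes. acc=0xB
Byte[10]=A4: continuation. acc=(acc<<6)|0x24=0x2E4
Byte[11]=8D: continuation. acc=(acc<<6)|0x0D=0xB90D
Completed: cp=U+B90D (starts at byte 9)
Byte[12]=F0: 4-byte lead, need 3 cont bytes. acc=0x0
Byte[13]=98: continuation. acc=(acc<<6)|0x18=0x18
Byte[14]=9E: continuation. acc=(acc<<6)|0x1E=0x61E
Byte[15]: stream ended, expected continuation. INVALID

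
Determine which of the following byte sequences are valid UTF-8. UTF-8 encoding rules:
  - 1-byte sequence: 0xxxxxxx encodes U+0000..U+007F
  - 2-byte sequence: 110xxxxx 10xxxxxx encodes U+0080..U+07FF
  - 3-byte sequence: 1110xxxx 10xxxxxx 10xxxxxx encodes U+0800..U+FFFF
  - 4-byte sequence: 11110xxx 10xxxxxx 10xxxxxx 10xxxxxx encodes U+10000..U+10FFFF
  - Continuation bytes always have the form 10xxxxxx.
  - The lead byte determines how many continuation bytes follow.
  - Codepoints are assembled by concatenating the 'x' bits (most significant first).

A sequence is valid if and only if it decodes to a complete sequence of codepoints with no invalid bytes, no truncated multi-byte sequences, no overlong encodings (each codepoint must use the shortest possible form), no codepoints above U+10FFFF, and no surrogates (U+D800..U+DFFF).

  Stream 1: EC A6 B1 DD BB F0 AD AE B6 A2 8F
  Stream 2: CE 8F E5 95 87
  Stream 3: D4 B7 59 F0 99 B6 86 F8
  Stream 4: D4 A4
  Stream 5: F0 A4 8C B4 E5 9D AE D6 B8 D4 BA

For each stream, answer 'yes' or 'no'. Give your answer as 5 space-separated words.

Stream 1: error at byte offset 9. INVALID
Stream 2: decodes cleanly. VALID
Stream 3: error at byte offset 7. INVALID
Stream 4: decodes cleanly. VALID
Stream 5: decodes cleanly. VALID

Answer: no yes no yes yes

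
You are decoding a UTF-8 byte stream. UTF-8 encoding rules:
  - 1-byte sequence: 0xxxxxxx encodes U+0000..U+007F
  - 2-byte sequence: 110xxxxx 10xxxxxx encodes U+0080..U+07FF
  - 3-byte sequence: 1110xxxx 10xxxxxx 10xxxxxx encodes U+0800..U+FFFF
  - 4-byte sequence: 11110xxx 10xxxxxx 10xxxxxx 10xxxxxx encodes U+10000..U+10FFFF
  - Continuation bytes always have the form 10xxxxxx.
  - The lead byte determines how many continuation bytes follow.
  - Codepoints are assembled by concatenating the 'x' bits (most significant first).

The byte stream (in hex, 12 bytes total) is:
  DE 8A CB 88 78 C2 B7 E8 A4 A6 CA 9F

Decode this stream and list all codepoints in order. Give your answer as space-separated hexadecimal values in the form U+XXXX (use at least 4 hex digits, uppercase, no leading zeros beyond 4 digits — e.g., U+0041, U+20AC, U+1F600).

Answer: U+078A U+02C8 U+0078 U+00B7 U+8926 U+029F

Derivation:
Byte[0]=DE: 2-byte lead, need 1 cont bytes. acc=0x1E
Byte[1]=8A: continuation. acc=(acc<<6)|0x0A=0x78A
Completed: cp=U+078A (starts at byte 0)
Byte[2]=CB: 2-byte lead, need 1 cont bytes. acc=0xB
Byte[3]=88: continuation. acc=(acc<<6)|0x08=0x2C8
Completed: cp=U+02C8 (starts at byte 2)
Byte[4]=78: 1-byte ASCII. cp=U+0078
Byte[5]=C2: 2-byte lead, need 1 cont bytes. acc=0x2
Byte[6]=B7: continuation. acc=(acc<<6)|0x37=0xB7
Completed: cp=U+00B7 (starts at byte 5)
Byte[7]=E8: 3-byte lead, need 2 cont bytes. acc=0x8
Byte[8]=A4: continuation. acc=(acc<<6)|0x24=0x224
Byte[9]=A6: continuation. acc=(acc<<6)|0x26=0x8926
Completed: cp=U+8926 (starts at byte 7)
Byte[10]=CA: 2-byte lead, need 1 cont bytes. acc=0xA
Byte[11]=9F: continuation. acc=(acc<<6)|0x1F=0x29F
Completed: cp=U+029F (starts at byte 10)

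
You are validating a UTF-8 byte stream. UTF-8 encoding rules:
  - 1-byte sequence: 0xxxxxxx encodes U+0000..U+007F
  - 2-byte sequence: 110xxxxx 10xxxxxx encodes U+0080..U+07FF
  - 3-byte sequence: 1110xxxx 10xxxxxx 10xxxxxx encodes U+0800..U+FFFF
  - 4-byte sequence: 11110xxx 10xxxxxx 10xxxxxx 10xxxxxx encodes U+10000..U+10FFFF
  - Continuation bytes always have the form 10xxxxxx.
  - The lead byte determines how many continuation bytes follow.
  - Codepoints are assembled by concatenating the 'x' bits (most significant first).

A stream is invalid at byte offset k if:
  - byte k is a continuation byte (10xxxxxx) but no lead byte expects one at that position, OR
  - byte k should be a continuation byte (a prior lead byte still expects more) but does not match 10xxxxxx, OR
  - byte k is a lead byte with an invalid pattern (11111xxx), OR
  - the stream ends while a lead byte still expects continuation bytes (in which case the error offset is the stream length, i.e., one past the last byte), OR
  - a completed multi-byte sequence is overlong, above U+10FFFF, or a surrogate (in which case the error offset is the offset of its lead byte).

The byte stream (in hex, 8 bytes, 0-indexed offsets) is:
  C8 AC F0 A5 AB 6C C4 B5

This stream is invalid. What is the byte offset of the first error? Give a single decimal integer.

Byte[0]=C8: 2-byte lead, need 1 cont bytes. acc=0x8
Byte[1]=AC: continuation. acc=(acc<<6)|0x2C=0x22C
Completed: cp=U+022C (starts at byte 0)
Byte[2]=F0: 4-byte lead, need 3 cont bytes. acc=0x0
Byte[3]=A5: continuation. acc=(acc<<6)|0x25=0x25
Byte[4]=AB: continuation. acc=(acc<<6)|0x2B=0x96B
Byte[5]=6C: expected 10xxxxxx continuation. INVALID

Answer: 5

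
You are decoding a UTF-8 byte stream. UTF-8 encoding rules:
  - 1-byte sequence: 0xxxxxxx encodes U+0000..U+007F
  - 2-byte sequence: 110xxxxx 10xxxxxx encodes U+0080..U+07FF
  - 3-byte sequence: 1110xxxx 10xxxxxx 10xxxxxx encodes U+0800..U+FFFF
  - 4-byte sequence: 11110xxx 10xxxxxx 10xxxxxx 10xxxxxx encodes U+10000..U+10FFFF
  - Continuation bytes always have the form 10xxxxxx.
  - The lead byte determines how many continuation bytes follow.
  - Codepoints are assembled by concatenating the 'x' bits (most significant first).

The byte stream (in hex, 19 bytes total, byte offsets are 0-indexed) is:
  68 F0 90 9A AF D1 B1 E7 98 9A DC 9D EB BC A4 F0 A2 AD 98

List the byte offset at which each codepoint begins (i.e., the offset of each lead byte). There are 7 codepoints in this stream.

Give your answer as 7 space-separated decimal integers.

Byte[0]=68: 1-byte ASCII. cp=U+0068
Byte[1]=F0: 4-byte lead, need 3 cont bytes. acc=0x0
Byte[2]=90: continuation. acc=(acc<<6)|0x10=0x10
Byte[3]=9A: continuation. acc=(acc<<6)|0x1A=0x41A
Byte[4]=AF: continuation. acc=(acc<<6)|0x2F=0x106AF
Completed: cp=U+106AF (starts at byte 1)
Byte[5]=D1: 2-byte lead, need 1 cont bytes. acc=0x11
Byte[6]=B1: continuation. acc=(acc<<6)|0x31=0x471
Completed: cp=U+0471 (starts at byte 5)
Byte[7]=E7: 3-byte lead, need 2 cont bytes. acc=0x7
Byte[8]=98: continuation. acc=(acc<<6)|0x18=0x1D8
Byte[9]=9A: continuation. acc=(acc<<6)|0x1A=0x761A
Completed: cp=U+761A (starts at byte 7)
Byte[10]=DC: 2-byte lead, need 1 cont bytes. acc=0x1C
Byte[11]=9D: continuation. acc=(acc<<6)|0x1D=0x71D
Completed: cp=U+071D (starts at byte 10)
Byte[12]=EB: 3-byte lead, need 2 cont bytes. acc=0xB
Byte[13]=BC: continuation. acc=(acc<<6)|0x3C=0x2FC
Byte[14]=A4: continuation. acc=(acc<<6)|0x24=0xBF24
Completed: cp=U+BF24 (starts at byte 12)
Byte[15]=F0: 4-byte lead, need 3 cont bytes. acc=0x0
Byte[16]=A2: continuation. acc=(acc<<6)|0x22=0x22
Byte[17]=AD: continuation. acc=(acc<<6)|0x2D=0x8AD
Byte[18]=98: continuation. acc=(acc<<6)|0x18=0x22B58
Completed: cp=U+22B58 (starts at byte 15)

Answer: 0 1 5 7 10 12 15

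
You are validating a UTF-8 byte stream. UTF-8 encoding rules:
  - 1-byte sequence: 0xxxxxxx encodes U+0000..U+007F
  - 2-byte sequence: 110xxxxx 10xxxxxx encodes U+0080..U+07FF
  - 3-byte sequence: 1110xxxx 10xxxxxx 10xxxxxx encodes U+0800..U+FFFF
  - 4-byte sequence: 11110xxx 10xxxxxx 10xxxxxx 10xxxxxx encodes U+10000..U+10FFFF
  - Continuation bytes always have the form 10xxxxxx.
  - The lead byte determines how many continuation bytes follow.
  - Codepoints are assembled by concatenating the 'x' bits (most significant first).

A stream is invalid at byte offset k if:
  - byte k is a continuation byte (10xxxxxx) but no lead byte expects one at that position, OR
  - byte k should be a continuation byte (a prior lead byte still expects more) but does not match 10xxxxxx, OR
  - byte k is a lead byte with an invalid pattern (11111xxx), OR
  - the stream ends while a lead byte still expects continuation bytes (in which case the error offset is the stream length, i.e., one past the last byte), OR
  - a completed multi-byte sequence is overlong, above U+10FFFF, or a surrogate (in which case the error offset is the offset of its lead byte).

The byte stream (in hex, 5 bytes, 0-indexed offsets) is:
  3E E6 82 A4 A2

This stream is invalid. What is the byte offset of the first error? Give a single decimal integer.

Byte[0]=3E: 1-byte ASCII. cp=U+003E
Byte[1]=E6: 3-byte lead, need 2 cont bytes. acc=0x6
Byte[2]=82: continuation. acc=(acc<<6)|0x02=0x182
Byte[3]=A4: continuation. acc=(acc<<6)|0x24=0x60A4
Completed: cp=U+60A4 (starts at byte 1)
Byte[4]=A2: INVALID lead byte (not 0xxx/110x/1110/11110)

Answer: 4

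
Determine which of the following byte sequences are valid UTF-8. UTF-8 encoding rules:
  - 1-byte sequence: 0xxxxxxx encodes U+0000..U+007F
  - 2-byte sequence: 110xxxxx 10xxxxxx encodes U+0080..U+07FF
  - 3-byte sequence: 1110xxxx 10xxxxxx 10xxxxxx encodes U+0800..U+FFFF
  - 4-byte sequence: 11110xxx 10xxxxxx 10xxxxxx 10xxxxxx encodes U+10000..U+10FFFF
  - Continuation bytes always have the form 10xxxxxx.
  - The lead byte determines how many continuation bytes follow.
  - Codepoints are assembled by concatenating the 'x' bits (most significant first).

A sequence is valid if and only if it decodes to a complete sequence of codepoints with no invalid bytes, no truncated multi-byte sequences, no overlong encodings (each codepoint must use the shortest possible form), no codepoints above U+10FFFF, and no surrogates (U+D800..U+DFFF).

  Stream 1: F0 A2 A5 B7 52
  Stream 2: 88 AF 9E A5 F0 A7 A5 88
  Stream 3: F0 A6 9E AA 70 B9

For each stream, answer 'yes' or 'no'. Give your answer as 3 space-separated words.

Answer: yes no no

Derivation:
Stream 1: decodes cleanly. VALID
Stream 2: error at byte offset 0. INVALID
Stream 3: error at byte offset 5. INVALID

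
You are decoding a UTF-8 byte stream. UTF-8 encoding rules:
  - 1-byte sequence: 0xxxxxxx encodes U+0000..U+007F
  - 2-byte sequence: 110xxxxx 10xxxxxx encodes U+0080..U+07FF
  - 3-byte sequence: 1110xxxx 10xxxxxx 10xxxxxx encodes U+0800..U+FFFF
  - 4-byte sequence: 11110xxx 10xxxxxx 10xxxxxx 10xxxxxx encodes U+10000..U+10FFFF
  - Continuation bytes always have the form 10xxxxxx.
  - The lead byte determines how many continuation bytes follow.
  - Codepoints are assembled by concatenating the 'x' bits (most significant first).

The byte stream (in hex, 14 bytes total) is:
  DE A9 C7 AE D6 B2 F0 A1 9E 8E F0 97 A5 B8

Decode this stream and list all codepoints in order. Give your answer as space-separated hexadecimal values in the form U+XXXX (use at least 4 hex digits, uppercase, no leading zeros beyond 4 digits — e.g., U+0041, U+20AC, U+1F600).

Byte[0]=DE: 2-byte lead, need 1 cont bytes. acc=0x1E
Byte[1]=A9: continuation. acc=(acc<<6)|0x29=0x7A9
Completed: cp=U+07A9 (starts at byte 0)
Byte[2]=C7: 2-byte lead, need 1 cont bytes. acc=0x7
Byte[3]=AE: continuation. acc=(acc<<6)|0x2E=0x1EE
Completed: cp=U+01EE (starts at byte 2)
Byte[4]=D6: 2-byte lead, need 1 cont bytes. acc=0x16
Byte[5]=B2: continuation. acc=(acc<<6)|0x32=0x5B2
Completed: cp=U+05B2 (starts at byte 4)
Byte[6]=F0: 4-byte lead, need 3 cont bytes. acc=0x0
Byte[7]=A1: continuation. acc=(acc<<6)|0x21=0x21
Byte[8]=9E: continuation. acc=(acc<<6)|0x1E=0x85E
Byte[9]=8E: continuation. acc=(acc<<6)|0x0E=0x2178E
Completed: cp=U+2178E (starts at byte 6)
Byte[10]=F0: 4-byte lead, need 3 cont bytes. acc=0x0
Byte[11]=97: continuation. acc=(acc<<6)|0x17=0x17
Byte[12]=A5: continuation. acc=(acc<<6)|0x25=0x5E5
Byte[13]=B8: continuation. acc=(acc<<6)|0x38=0x17978
Completed: cp=U+17978 (starts at byte 10)

Answer: U+07A9 U+01EE U+05B2 U+2178E U+17978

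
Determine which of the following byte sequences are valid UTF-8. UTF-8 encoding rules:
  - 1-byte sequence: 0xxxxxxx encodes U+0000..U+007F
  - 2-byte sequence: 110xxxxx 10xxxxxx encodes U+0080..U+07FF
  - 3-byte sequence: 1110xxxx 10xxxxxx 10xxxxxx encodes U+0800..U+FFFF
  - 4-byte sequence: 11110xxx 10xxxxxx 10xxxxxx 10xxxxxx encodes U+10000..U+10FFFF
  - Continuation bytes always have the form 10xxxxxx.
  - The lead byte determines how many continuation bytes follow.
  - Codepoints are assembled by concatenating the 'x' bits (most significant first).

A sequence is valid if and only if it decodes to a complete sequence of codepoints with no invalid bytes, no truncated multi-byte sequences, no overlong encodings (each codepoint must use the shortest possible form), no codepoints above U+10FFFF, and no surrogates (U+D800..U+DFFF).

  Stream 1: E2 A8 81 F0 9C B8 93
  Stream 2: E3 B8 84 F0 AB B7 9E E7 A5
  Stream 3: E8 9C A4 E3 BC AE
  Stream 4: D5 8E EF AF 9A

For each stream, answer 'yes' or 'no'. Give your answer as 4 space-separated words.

Answer: yes no yes yes

Derivation:
Stream 1: decodes cleanly. VALID
Stream 2: error at byte offset 9. INVALID
Stream 3: decodes cleanly. VALID
Stream 4: decodes cleanly. VALID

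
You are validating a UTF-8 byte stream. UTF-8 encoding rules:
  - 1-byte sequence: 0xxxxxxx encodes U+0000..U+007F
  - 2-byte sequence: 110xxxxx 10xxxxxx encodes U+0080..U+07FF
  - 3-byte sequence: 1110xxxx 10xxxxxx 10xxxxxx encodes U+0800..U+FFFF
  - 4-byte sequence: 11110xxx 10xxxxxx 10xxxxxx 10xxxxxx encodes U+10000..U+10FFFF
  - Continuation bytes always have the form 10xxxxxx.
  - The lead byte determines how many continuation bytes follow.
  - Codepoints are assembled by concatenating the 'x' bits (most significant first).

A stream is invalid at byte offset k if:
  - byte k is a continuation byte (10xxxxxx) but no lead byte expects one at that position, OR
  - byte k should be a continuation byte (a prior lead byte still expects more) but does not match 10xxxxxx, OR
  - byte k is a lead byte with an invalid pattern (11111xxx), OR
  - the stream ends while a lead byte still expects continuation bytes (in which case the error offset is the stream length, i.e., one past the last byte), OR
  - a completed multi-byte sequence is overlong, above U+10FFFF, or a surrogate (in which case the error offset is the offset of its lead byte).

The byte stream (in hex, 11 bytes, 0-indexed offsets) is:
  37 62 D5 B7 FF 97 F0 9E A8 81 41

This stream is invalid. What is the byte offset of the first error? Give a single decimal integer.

Answer: 4

Derivation:
Byte[0]=37: 1-byte ASCII. cp=U+0037
Byte[1]=62: 1-byte ASCII. cp=U+0062
Byte[2]=D5: 2-byte lead, need 1 cont bytes. acc=0x15
Byte[3]=B7: continuation. acc=(acc<<6)|0x37=0x577
Completed: cp=U+0577 (starts at byte 2)
Byte[4]=FF: INVALID lead byte (not 0xxx/110x/1110/11110)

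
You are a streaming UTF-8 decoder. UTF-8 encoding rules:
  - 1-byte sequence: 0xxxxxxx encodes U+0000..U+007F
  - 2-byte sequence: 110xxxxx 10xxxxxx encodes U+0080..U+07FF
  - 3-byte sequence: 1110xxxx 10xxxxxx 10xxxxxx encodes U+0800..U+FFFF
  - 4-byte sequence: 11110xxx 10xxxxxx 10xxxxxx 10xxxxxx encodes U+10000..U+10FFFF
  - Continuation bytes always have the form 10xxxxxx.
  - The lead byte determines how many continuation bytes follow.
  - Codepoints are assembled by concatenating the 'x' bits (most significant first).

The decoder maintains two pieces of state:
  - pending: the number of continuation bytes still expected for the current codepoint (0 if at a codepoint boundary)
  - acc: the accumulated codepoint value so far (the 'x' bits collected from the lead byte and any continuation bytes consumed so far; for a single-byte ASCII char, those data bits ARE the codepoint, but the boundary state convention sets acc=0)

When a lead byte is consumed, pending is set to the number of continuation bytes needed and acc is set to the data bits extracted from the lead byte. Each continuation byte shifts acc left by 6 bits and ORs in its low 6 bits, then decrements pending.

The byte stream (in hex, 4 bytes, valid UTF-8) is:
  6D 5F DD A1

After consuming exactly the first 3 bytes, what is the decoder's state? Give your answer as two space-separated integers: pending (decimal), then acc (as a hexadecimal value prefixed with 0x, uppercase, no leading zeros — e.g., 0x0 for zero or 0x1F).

Byte[0]=6D: 1-byte. pending=0, acc=0x0
Byte[1]=5F: 1-byte. pending=0, acc=0x0
Byte[2]=DD: 2-byte lead. pending=1, acc=0x1D

Answer: 1 0x1D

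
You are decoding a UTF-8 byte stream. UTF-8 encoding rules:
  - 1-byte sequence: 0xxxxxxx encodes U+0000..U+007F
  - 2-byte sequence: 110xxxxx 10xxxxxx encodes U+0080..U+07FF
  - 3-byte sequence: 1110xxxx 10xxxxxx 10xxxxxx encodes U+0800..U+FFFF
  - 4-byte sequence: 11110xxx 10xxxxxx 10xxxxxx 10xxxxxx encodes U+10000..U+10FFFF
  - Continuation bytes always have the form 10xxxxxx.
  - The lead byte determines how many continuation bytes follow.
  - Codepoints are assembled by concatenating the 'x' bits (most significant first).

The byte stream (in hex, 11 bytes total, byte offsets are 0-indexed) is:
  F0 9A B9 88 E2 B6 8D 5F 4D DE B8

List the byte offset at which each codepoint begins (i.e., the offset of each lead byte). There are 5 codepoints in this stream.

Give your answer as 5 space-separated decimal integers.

Byte[0]=F0: 4-byte lead, need 3 cont bytes. acc=0x0
Byte[1]=9A: continuation. acc=(acc<<6)|0x1A=0x1A
Byte[2]=B9: continuation. acc=(acc<<6)|0x39=0x6B9
Byte[3]=88: continuation. acc=(acc<<6)|0x08=0x1AE48
Completed: cp=U+1AE48 (starts at byte 0)
Byte[4]=E2: 3-byte lead, need 2 cont bytes. acc=0x2
Byte[5]=B6: continuation. acc=(acc<<6)|0x36=0xB6
Byte[6]=8D: continuation. acc=(acc<<6)|0x0D=0x2D8D
Completed: cp=U+2D8D (starts at byte 4)
Byte[7]=5F: 1-byte ASCII. cp=U+005F
Byte[8]=4D: 1-byte ASCII. cp=U+004D
Byte[9]=DE: 2-byte lead, need 1 cont bytes. acc=0x1E
Byte[10]=B8: continuation. acc=(acc<<6)|0x38=0x7B8
Completed: cp=U+07B8 (starts at byte 9)

Answer: 0 4 7 8 9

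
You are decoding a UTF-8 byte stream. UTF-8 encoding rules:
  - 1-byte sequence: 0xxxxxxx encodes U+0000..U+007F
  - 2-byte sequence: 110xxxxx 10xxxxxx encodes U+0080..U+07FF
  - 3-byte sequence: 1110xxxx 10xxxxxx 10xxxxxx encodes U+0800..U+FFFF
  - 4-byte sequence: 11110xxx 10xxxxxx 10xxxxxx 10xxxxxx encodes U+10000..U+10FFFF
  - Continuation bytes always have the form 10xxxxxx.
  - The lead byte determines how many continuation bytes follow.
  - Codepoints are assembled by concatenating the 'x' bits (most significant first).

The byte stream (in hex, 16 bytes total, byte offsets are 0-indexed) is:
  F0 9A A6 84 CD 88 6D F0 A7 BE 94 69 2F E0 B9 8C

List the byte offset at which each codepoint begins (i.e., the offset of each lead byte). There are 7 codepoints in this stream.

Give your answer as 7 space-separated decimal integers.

Byte[0]=F0: 4-byte lead, need 3 cont bytes. acc=0x0
Byte[1]=9A: continuation. acc=(acc<<6)|0x1A=0x1A
Byte[2]=A6: continuation. acc=(acc<<6)|0x26=0x6A6
Byte[3]=84: continuation. acc=(acc<<6)|0x04=0x1A984
Completed: cp=U+1A984 (starts at byte 0)
Byte[4]=CD: 2-byte lead, need 1 cont bytes. acc=0xD
Byte[5]=88: continuation. acc=(acc<<6)|0x08=0x348
Completed: cp=U+0348 (starts at byte 4)
Byte[6]=6D: 1-byte ASCII. cp=U+006D
Byte[7]=F0: 4-byte lead, need 3 cont bytes. acc=0x0
Byte[8]=A7: continuation. acc=(acc<<6)|0x27=0x27
Byte[9]=BE: continuation. acc=(acc<<6)|0x3E=0x9FE
Byte[10]=94: continuation. acc=(acc<<6)|0x14=0x27F94
Completed: cp=U+27F94 (starts at byte 7)
Byte[11]=69: 1-byte ASCII. cp=U+0069
Byte[12]=2F: 1-byte ASCII. cp=U+002F
Byte[13]=E0: 3-byte lead, need 2 cont bytes. acc=0x0
Byte[14]=B9: continuation. acc=(acc<<6)|0x39=0x39
Byte[15]=8C: continuation. acc=(acc<<6)|0x0C=0xE4C
Completed: cp=U+0E4C (starts at byte 13)

Answer: 0 4 6 7 11 12 13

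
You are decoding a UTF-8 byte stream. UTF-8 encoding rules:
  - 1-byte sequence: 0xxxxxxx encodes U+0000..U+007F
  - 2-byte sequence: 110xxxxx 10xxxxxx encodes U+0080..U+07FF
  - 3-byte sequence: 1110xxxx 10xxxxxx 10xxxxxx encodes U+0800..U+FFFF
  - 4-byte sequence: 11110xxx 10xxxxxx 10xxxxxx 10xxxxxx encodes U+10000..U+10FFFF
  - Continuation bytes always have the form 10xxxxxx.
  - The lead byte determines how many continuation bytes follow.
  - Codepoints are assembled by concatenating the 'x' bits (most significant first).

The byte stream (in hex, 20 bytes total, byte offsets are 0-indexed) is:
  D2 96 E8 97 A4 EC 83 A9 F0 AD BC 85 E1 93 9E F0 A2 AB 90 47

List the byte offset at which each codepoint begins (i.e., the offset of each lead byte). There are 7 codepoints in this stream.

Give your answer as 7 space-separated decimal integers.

Byte[0]=D2: 2-byte lead, need 1 cont bytes. acc=0x12
Byte[1]=96: continuation. acc=(acc<<6)|0x16=0x496
Completed: cp=U+0496 (starts at byte 0)
Byte[2]=E8: 3-byte lead, need 2 cont bytes. acc=0x8
Byte[3]=97: continuation. acc=(acc<<6)|0x17=0x217
Byte[4]=A4: continuation. acc=(acc<<6)|0x24=0x85E4
Completed: cp=U+85E4 (starts at byte 2)
Byte[5]=EC: 3-byte lead, need 2 cont bytes. acc=0xC
Byte[6]=83: continuation. acc=(acc<<6)|0x03=0x303
Byte[7]=A9: continuation. acc=(acc<<6)|0x29=0xC0E9
Completed: cp=U+C0E9 (starts at byte 5)
Byte[8]=F0: 4-byte lead, need 3 cont bytes. acc=0x0
Byte[9]=AD: continuation. acc=(acc<<6)|0x2D=0x2D
Byte[10]=BC: continuation. acc=(acc<<6)|0x3C=0xB7C
Byte[11]=85: continuation. acc=(acc<<6)|0x05=0x2DF05
Completed: cp=U+2DF05 (starts at byte 8)
Byte[12]=E1: 3-byte lead, need 2 cont bytes. acc=0x1
Byte[13]=93: continuation. acc=(acc<<6)|0x13=0x53
Byte[14]=9E: continuation. acc=(acc<<6)|0x1E=0x14DE
Completed: cp=U+14DE (starts at byte 12)
Byte[15]=F0: 4-byte lead, need 3 cont bytes. acc=0x0
Byte[16]=A2: continuation. acc=(acc<<6)|0x22=0x22
Byte[17]=AB: continuation. acc=(acc<<6)|0x2B=0x8AB
Byte[18]=90: continuation. acc=(acc<<6)|0x10=0x22AD0
Completed: cp=U+22AD0 (starts at byte 15)
Byte[19]=47: 1-byte ASCII. cp=U+0047

Answer: 0 2 5 8 12 15 19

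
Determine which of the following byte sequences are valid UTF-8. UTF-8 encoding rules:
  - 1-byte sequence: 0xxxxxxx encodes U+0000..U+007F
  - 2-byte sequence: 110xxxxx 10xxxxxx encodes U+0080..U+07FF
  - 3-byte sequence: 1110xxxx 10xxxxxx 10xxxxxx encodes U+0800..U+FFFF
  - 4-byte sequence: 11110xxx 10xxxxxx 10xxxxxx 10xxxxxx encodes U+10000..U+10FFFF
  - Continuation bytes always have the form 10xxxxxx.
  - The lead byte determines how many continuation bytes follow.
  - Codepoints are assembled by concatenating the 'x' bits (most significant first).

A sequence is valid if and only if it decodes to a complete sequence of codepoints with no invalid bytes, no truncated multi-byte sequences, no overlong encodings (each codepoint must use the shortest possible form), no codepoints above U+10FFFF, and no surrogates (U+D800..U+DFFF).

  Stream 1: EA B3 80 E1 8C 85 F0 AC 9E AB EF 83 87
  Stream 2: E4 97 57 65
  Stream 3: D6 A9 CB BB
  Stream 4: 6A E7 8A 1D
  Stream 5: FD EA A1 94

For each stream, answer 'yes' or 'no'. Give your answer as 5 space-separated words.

Answer: yes no yes no no

Derivation:
Stream 1: decodes cleanly. VALID
Stream 2: error at byte offset 2. INVALID
Stream 3: decodes cleanly. VALID
Stream 4: error at byte offset 3. INVALID
Stream 5: error at byte offset 0. INVALID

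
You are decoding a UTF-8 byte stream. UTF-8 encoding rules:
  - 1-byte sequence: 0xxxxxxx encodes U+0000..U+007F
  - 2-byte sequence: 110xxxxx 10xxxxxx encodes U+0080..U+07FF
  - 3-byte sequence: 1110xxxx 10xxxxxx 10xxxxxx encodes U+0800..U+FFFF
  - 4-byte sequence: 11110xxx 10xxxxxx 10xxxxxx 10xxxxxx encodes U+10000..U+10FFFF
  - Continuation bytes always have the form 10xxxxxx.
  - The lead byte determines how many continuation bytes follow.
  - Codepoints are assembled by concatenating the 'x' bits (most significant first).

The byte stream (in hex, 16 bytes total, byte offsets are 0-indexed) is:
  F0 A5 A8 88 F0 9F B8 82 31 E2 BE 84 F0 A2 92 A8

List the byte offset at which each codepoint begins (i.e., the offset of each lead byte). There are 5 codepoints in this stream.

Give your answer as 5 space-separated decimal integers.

Answer: 0 4 8 9 12

Derivation:
Byte[0]=F0: 4-byte lead, need 3 cont bytes. acc=0x0
Byte[1]=A5: continuation. acc=(acc<<6)|0x25=0x25
Byte[2]=A8: continuation. acc=(acc<<6)|0x28=0x968
Byte[3]=88: continuation. acc=(acc<<6)|0x08=0x25A08
Completed: cp=U+25A08 (starts at byte 0)
Byte[4]=F0: 4-byte lead, need 3 cont bytes. acc=0x0
Byte[5]=9F: continuation. acc=(acc<<6)|0x1F=0x1F
Byte[6]=B8: continuation. acc=(acc<<6)|0x38=0x7F8
Byte[7]=82: continuation. acc=(acc<<6)|0x02=0x1FE02
Completed: cp=U+1FE02 (starts at byte 4)
Byte[8]=31: 1-byte ASCII. cp=U+0031
Byte[9]=E2: 3-byte lead, need 2 cont bytes. acc=0x2
Byte[10]=BE: continuation. acc=(acc<<6)|0x3E=0xBE
Byte[11]=84: continuation. acc=(acc<<6)|0x04=0x2F84
Completed: cp=U+2F84 (starts at byte 9)
Byte[12]=F0: 4-byte lead, need 3 cont bytes. acc=0x0
Byte[13]=A2: continuation. acc=(acc<<6)|0x22=0x22
Byte[14]=92: continuation. acc=(acc<<6)|0x12=0x892
Byte[15]=A8: continuation. acc=(acc<<6)|0x28=0x224A8
Completed: cp=U+224A8 (starts at byte 12)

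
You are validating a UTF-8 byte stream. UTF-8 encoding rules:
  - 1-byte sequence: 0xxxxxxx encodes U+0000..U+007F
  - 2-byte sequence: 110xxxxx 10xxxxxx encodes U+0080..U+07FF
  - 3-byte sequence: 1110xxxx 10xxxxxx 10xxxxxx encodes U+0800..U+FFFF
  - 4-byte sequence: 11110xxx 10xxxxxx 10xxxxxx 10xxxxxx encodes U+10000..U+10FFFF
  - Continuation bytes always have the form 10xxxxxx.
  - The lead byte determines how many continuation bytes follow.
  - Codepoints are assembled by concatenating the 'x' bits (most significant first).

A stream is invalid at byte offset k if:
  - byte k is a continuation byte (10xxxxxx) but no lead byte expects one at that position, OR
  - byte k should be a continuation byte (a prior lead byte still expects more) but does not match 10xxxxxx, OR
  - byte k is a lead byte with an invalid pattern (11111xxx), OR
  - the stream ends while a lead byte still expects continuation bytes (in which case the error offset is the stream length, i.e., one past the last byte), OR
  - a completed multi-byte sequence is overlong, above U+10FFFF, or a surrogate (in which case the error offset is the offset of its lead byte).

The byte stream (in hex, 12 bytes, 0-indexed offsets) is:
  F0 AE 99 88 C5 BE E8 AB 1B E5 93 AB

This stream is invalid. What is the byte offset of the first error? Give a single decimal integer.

Answer: 8

Derivation:
Byte[0]=F0: 4-byte lead, need 3 cont bytes. acc=0x0
Byte[1]=AE: continuation. acc=(acc<<6)|0x2E=0x2E
Byte[2]=99: continuation. acc=(acc<<6)|0x19=0xB99
Byte[3]=88: continuation. acc=(acc<<6)|0x08=0x2E648
Completed: cp=U+2E648 (starts at byte 0)
Byte[4]=C5: 2-byte lead, need 1 cont bytes. acc=0x5
Byte[5]=BE: continuation. acc=(acc<<6)|0x3E=0x17E
Completed: cp=U+017E (starts at byte 4)
Byte[6]=E8: 3-byte lead, need 2 cont bytes. acc=0x8
Byte[7]=AB: continuation. acc=(acc<<6)|0x2B=0x22B
Byte[8]=1B: expected 10xxxxxx continuation. INVALID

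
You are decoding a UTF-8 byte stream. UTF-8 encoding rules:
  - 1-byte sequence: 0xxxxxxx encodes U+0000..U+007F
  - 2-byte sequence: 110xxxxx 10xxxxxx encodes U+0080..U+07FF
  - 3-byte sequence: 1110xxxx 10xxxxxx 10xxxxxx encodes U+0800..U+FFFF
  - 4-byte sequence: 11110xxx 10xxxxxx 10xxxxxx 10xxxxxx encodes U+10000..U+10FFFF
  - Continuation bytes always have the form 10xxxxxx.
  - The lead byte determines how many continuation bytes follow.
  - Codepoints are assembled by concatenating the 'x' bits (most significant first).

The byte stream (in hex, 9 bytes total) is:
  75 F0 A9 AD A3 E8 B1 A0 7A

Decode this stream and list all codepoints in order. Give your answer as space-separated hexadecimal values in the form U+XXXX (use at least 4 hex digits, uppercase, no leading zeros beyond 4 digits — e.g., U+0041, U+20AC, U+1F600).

Byte[0]=75: 1-byte ASCII. cp=U+0075
Byte[1]=F0: 4-byte lead, need 3 cont bytes. acc=0x0
Byte[2]=A9: continuation. acc=(acc<<6)|0x29=0x29
Byte[3]=AD: continuation. acc=(acc<<6)|0x2D=0xA6D
Byte[4]=A3: continuation. acc=(acc<<6)|0x23=0x29B63
Completed: cp=U+29B63 (starts at byte 1)
Byte[5]=E8: 3-byte lead, need 2 cont bytes. acc=0x8
Byte[6]=B1: continuation. acc=(acc<<6)|0x31=0x231
Byte[7]=A0: continuation. acc=(acc<<6)|0x20=0x8C60
Completed: cp=U+8C60 (starts at byte 5)
Byte[8]=7A: 1-byte ASCII. cp=U+007A

Answer: U+0075 U+29B63 U+8C60 U+007A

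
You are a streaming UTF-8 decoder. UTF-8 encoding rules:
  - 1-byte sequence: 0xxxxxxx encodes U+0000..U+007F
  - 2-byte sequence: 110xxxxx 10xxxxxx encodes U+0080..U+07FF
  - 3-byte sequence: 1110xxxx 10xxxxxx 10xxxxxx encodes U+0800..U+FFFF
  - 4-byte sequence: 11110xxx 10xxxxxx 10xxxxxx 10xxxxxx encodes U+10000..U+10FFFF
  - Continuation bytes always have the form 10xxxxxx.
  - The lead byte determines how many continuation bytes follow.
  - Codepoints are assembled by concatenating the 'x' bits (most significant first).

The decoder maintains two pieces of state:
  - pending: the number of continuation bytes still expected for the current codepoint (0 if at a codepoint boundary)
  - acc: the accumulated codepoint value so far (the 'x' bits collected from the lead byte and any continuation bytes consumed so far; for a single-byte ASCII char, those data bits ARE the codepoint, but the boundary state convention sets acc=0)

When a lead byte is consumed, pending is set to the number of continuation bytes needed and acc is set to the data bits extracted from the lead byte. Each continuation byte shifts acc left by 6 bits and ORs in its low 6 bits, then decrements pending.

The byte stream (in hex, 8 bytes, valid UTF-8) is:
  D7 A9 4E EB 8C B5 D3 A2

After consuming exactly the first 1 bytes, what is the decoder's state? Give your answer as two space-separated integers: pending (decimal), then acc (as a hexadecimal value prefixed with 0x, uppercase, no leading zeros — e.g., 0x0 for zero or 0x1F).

Answer: 1 0x17

Derivation:
Byte[0]=D7: 2-byte lead. pending=1, acc=0x17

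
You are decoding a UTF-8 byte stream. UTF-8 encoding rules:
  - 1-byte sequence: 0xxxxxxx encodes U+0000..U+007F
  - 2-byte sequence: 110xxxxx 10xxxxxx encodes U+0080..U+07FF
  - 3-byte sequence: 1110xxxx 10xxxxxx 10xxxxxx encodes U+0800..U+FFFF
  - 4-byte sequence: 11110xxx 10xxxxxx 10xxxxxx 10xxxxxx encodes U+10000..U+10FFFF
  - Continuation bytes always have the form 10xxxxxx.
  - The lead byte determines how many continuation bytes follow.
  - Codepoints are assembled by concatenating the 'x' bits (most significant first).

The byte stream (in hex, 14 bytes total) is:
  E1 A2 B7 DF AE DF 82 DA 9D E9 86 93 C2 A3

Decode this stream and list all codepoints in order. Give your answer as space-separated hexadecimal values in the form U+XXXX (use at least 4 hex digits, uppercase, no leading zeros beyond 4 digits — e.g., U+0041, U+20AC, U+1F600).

Answer: U+18B7 U+07EE U+07C2 U+069D U+9193 U+00A3

Derivation:
Byte[0]=E1: 3-byte lead, need 2 cont bytes. acc=0x1
Byte[1]=A2: continuation. acc=(acc<<6)|0x22=0x62
Byte[2]=B7: continuation. acc=(acc<<6)|0x37=0x18B7
Completed: cp=U+18B7 (starts at byte 0)
Byte[3]=DF: 2-byte lead, need 1 cont bytes. acc=0x1F
Byte[4]=AE: continuation. acc=(acc<<6)|0x2E=0x7EE
Completed: cp=U+07EE (starts at byte 3)
Byte[5]=DF: 2-byte lead, need 1 cont bytes. acc=0x1F
Byte[6]=82: continuation. acc=(acc<<6)|0x02=0x7C2
Completed: cp=U+07C2 (starts at byte 5)
Byte[7]=DA: 2-byte lead, need 1 cont bytes. acc=0x1A
Byte[8]=9D: continuation. acc=(acc<<6)|0x1D=0x69D
Completed: cp=U+069D (starts at byte 7)
Byte[9]=E9: 3-byte lead, need 2 cont bytes. acc=0x9
Byte[10]=86: continuation. acc=(acc<<6)|0x06=0x246
Byte[11]=93: continuation. acc=(acc<<6)|0x13=0x9193
Completed: cp=U+9193 (starts at byte 9)
Byte[12]=C2: 2-byte lead, need 1 cont bytes. acc=0x2
Byte[13]=A3: continuation. acc=(acc<<6)|0x23=0xA3
Completed: cp=U+00A3 (starts at byte 12)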